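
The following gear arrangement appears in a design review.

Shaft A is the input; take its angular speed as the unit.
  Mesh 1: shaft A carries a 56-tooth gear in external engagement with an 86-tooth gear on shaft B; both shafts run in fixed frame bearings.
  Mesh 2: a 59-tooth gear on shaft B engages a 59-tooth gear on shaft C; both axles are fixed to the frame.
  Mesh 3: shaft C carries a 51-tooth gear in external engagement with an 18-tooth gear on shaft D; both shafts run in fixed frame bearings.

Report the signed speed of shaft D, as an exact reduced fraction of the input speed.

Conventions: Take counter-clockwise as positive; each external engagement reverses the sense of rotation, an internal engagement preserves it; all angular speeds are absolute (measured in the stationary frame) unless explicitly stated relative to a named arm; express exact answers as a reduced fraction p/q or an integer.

-238/129

3-mesh fixed-axis compound train (all bearings frame-fixed)
mesh 1 [56T→86T]: |ω|/ω_in = 1×56/86 = 28/43, sense flips to −
mesh 2 [59T→59T]: |ω|/ω_in = (28/43)×59/59 = 28/43, sense flips to +
mesh 3 [51T→18T]: |ω|/ω_in = (28/43)×51/18 = 238/129, sense flips to −
signed output speed (× input speed) = -238/129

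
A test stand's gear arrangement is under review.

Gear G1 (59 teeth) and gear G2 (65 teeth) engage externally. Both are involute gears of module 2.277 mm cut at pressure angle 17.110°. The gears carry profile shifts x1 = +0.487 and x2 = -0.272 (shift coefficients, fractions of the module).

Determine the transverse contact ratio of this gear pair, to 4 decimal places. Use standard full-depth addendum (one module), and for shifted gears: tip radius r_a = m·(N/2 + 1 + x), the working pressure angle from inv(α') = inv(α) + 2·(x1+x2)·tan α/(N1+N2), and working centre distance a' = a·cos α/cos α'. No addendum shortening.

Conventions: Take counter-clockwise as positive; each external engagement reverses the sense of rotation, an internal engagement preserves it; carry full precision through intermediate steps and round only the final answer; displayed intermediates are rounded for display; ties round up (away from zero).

1.9020

topology: single-mesh involute geometry — m = 2.277, 59T/65T pair
base radii: r_b1 = 64.198602, r_b2 = 70.727274
tip radii: r_a1 = 70.557399, r_a2 = 75.660156
inv(α') = inv(17.110°) + 2·(+0.487-0.272)·tan α/(59+65) = 0.01027288  ⇒  α' = 17.73113°
a' = a·cos α / cos α' = 141.1740·cos 17.110°/cos 17.73113° = 141.655036
action lengths: √(r_a1²−r_b1²) = 29.272615, √(r_a2²−r_b2²) = 26.872141
base pitch p_b = π·m·cos α = 6.836809
CR = (29.272615 + 26.872141 − 141.655036·sin 17.73113°)/6.836809 = 1.902002
contact ratio ≈ 1.9020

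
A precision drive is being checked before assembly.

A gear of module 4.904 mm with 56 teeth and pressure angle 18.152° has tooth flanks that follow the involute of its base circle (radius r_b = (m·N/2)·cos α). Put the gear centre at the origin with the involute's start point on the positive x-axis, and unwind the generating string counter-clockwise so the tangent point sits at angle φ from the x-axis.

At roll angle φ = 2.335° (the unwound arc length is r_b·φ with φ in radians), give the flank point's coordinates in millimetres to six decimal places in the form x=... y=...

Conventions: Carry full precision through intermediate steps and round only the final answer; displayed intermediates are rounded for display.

topology: single-mesh involute geometry — m = 4.904, N = 56
pitch radius r_p = m·N/2 = 4.904·56/2 = 137.312000
base radius r_b = r_p·cos α = 137.312000·cos 18.152° = 130.478446
roll angle φ = 2.335° = 0.04075344 rad
x = r_b·(cos φ + φ·sin φ) = 130.586753
y = r_b·(sin φ − φ·cos φ) = 0.002943

x=130.586753 y=0.002943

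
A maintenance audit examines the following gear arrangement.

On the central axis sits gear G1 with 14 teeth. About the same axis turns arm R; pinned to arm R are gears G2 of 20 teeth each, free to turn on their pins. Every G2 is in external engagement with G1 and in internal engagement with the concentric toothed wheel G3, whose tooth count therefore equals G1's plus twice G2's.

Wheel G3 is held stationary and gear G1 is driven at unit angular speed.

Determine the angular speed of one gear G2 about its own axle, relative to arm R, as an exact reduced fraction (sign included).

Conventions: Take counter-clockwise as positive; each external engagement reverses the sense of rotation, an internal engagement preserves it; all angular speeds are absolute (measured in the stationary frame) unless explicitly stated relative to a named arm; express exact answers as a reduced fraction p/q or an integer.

-189/340

recognized (axles ride arm R): planetary set, 14/20/54 teeth
ring teeth: 14 + 2·20 = 54
14(ω_sun−ω_arm) = −54(ω_ring−ω_arm),  ω_ring = 0, ω_sun = 1
14(1−ω_arm) = −54(0−ω_arm)  ⇒  68·ω_arm = 14  ⇒  ω_arm = 7/34
sun–planet mesh: 14·(1−7/34) = −20·(ω_p−ω_arm)  ⇒  ω_p−ω_arm = -189/340
exact speed ratio = -189/340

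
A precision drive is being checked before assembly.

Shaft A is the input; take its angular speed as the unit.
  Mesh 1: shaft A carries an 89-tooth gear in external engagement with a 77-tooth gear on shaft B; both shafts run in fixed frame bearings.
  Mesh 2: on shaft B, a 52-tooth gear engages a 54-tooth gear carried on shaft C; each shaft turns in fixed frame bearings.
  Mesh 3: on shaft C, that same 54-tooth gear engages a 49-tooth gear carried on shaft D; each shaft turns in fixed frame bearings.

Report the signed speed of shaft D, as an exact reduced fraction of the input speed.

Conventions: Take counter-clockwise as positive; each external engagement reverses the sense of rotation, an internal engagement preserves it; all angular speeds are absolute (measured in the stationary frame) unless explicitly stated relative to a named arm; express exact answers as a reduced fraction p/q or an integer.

-4628/3773

3-mesh fixed-axis compound train (all bearings frame-fixed)
mesh 1 [89T→77T]: |ω|/ω_in = 1×89/77 = 89/77, sense flips to −
mesh 2 [52T→54T]: |ω|/ω_in = (89/77)×52/54 = 2314/2079, sense flips to +
mesh 3 [54T→49T]: |ω|/ω_in = (2314/2079)×54/49 = 4628/3773, sense flips to −
signed output speed (× input speed) = -4628/3773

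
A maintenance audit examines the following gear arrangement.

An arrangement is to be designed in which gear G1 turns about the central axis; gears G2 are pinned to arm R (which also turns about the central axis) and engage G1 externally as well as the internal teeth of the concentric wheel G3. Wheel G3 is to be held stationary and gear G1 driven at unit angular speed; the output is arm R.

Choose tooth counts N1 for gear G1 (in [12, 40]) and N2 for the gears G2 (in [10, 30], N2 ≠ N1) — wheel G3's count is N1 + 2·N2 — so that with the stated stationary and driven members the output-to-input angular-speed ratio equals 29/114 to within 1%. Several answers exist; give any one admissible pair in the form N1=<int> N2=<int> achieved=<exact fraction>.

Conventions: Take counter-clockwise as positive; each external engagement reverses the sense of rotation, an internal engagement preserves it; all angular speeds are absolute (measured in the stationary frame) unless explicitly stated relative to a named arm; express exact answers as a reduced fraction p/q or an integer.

N1=29 N2=28 achieved=29/114

planetary set to be sized for 29/114 (Willis relation)
Willis with ω_ring = 0: ω_arm/ω_sun = N1/(N1+N3); set equal to 29/114  ⇒  N3/N1 = 1/(29/114) − 1 = 85/29
N3 = N1 + 2·N2  ⇒  N2/N1 = (N3/N1 − 1)/2 = (85/29 − 1)/2 = 28/29
smallest multiple with N1 ≥ 12 and N2 ≥ 10: k = 1  ⇒  N1 = 1·29 = 29, N2 = 1·28 = 28 (N1 ≤ 40, N2 ≤ 30, N2 ≠ N1 ✓), N3 = 29 + 2·28 = 85
check: N1/(N1+N3) with N1 = 29, N3 = 85 gives 29/114; |achieved − target| = 0 ≤ 29/11400 ✓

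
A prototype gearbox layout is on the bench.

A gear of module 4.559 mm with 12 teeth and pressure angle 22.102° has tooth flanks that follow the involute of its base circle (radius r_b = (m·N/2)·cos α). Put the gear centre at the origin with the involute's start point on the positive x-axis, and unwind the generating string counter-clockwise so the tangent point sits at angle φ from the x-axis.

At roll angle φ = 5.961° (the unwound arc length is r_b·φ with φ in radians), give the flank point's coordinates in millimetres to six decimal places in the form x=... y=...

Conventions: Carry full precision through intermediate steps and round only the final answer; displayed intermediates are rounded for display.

x=25.480697 y=0.009503

recognized (one wheel, involute flank): single-mesh tooth geometry, m = 4.559, N = 12
pitch radius r_p = m·N/2 = 4.559·12/2 = 27.354000
base radius r_b = r_p·cos α = 27.354000·cos 22.102° = 25.343905
roll angle φ = 5.961° = 0.10403908 rad
x = r_b·(cos φ + φ·sin φ) = 25.480697
y = r_b·(sin φ − φ·cos φ) = 0.009503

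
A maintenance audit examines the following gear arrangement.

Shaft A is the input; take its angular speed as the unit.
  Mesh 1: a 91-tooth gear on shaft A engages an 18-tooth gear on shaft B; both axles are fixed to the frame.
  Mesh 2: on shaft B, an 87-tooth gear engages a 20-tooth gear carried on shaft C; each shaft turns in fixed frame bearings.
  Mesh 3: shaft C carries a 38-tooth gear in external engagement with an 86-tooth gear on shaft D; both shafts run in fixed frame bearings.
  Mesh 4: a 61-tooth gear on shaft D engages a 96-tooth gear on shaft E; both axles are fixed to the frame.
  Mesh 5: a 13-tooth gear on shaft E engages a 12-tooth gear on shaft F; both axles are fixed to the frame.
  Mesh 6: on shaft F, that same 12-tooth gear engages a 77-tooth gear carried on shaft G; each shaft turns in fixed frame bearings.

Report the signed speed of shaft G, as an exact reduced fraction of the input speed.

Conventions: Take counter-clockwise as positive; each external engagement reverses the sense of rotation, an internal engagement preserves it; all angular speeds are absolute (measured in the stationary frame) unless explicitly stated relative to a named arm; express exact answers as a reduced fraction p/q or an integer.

6-mesh fixed-axis compound train (all bearings frame-fixed)
mesh 1 [91T→18T]: |ω|/ω_in = 1×91/18 = 91/18, sense flips to −
mesh 2 [87T→20T]: |ω|/ω_in = (91/18)×87/20 = 2639/120, sense flips to +
mesh 3 [38T→86T]: |ω|/ω_in = (2639/120)×38/86 = 50141/5160, sense flips to −
mesh 4 [61T→96T]: |ω|/ω_in = (50141/5160)×61/96 = 3058601/495360, sense flips to +
mesh 5 [13T→12T]: |ω|/ω_in = (3058601/495360)×13/12 = 39761813/5944320, sense flips to −
mesh 6 [12T→77T]: |ω|/ω_in = (39761813/5944320)×12/77 = 5680259/5448960, sense flips to +
signed output speed (× input speed) = 5680259/5448960

5680259/5448960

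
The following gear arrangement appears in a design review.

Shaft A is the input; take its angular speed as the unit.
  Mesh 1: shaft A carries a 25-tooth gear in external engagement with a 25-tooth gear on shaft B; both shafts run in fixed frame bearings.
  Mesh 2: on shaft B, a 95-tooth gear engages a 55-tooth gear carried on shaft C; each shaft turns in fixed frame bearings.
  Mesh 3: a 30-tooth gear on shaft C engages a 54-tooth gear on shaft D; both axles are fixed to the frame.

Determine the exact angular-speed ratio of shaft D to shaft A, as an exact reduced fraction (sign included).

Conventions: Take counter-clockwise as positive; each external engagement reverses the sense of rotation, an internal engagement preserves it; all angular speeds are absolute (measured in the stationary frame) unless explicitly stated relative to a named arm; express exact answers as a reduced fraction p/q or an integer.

-95/99

class = fixed-axis compound train [3 meshes; 3 ratios multiply, 3 sense flips]
mesh 1 [25T→25T]: running ratio 1, sense −
mesh 2 [95T→55T]: running ratio 19/11, sense +
mesh 3 [30T→54T]: running ratio 95/99, sense −
ω_out/ω_in = -95/99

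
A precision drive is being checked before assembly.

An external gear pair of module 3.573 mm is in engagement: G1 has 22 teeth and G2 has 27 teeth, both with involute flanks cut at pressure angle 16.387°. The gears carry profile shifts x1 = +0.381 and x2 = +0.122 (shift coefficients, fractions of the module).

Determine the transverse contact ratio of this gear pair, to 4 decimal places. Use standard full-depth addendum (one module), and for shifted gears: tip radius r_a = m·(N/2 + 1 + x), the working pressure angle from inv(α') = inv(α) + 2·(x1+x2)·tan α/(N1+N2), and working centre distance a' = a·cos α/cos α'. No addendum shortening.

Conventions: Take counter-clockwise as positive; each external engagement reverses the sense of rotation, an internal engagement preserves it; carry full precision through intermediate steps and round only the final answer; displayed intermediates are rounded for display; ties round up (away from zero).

1.6160

topology: single-mesh involute geometry — m = 3.573, 22T/27T pair
base radii: r_b1 = 37.706434, r_b2 = 46.276078
tip radii: r_a1 = 44.237313, r_a2 = 52.244406
inv(α') = inv(16.387°) + 2·(+0.381+0.122)·tan α/(22+27) = 0.01409980  ⇒  α' = 19.64523°
a' = a·cos α / cos α' = 87.5385·cos 16.387°/cos 19.64523° = 89.173067
action lengths: √(r_a1²−r_b1²) = 23.133627, √(r_a2²−r_b2²) = 24.248764
base pitch p_b = π·m·cos α = 10.768932
CR = (23.133627 + 24.248764 − 89.173067·sin 19.64523°)/10.768932 = 1.616023
contact ratio ≈ 1.6160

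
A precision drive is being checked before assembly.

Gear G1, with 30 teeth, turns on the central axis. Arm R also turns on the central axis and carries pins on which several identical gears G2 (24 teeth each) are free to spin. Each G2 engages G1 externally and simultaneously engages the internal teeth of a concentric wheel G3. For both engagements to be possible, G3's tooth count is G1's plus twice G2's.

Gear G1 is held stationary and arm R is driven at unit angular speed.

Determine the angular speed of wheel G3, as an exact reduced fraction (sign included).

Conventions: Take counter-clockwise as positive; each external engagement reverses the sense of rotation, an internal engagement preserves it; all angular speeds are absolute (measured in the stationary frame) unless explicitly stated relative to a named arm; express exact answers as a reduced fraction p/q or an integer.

18/13

planetary set (30T centre, 24T on arm, 78T internal) — Willis relation
ring teeth: 30 + 2·24 = 78
30(ω_sun−ω_arm) = −78(ω_ring−ω_arm),  ω_sun = 0, ω_arm = 1
ω_ring = 1 − (30/78)(0−1) = 18/13
exact speed ratio = 18/13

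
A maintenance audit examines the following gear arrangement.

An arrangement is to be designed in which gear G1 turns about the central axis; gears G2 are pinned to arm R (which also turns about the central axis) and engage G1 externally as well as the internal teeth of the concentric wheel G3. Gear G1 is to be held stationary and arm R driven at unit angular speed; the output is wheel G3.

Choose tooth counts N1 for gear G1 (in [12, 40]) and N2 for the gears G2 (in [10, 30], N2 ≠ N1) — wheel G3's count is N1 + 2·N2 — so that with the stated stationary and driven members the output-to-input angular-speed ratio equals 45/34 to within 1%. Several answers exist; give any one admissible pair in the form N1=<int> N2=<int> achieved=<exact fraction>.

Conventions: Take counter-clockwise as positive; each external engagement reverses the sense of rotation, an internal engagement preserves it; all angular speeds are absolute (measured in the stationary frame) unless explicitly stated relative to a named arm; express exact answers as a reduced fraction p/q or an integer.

planetary set to be sized for 45/34 (Willis relation)
Willis with ω_sun = 0: ω_ring/ω_arm = (N1+N3)/N3; set equal to 45/34  ⇒  N3/N1 = 1/(45/34 − 1) = 34/11
N3 = N1 + 2·N2  ⇒  N2/N1 = (N3/N1 − 1)/2 = (34/11 − 1)/2 = 23/22
smallest multiple with N1 ≥ 12 and N2 ≥ 10: k = 1  ⇒  N1 = 1·22 = 22, N2 = 1·23 = 23 (N1 ≤ 40, N2 ≤ 30, N2 ≠ N1 ✓), N3 = 22 + 2·23 = 68
check: (N1+N3)/N3 with N1 = 22, N3 = 68 gives 45/34; |achieved − target| = 0 ≤ 9/680 ✓

N1=22 N2=23 achieved=45/34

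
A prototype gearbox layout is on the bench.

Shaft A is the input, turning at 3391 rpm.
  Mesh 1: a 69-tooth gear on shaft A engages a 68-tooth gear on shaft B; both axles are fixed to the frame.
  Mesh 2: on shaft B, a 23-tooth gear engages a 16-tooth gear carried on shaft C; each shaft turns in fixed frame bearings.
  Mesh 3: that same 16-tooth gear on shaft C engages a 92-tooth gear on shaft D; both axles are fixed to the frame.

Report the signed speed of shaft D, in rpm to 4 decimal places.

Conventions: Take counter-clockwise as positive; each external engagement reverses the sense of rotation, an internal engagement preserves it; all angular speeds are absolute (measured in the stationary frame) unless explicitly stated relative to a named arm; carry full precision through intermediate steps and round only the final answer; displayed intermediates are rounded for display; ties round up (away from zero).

-860.2169 rpm

3-mesh fixed-axis compound train (all bearings frame-fixed)
mesh 1 [69T→68T]: ω = 3391.0000×69/68 = 3440.8676 rpm, sense flips to −
mesh 2 [23T→16T]: ω = 3440.8676×23/16 = 4946.2472 rpm, sense flips to +
mesh 3 [16T→92T]: ω = 4946.2472×16/92 = 860.2169 rpm, sense flips to −
signed output speed = -860.2169 rpm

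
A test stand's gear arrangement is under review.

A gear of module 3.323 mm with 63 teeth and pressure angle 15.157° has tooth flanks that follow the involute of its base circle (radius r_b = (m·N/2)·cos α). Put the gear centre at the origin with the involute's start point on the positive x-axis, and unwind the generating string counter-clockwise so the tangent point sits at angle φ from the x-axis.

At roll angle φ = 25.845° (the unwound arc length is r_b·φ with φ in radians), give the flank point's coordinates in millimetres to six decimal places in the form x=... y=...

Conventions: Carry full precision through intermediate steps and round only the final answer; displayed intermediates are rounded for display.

class = single-mesh tooth geometry [base-circle involute, m = 3.323, 63T]
pitch radius r_p = m·N/2 = 3.323·63/2 = 104.674500
base radius r_b = r_p·cos α = 104.674500·cos 15.157° = 101.033187
roll angle φ = 25.845° = 0.45108035 rad
x = r_b·(cos φ + φ·sin φ) = 110.794990
y = r_b·(sin φ − φ·cos φ) = 3.028600

x=110.794990 y=3.028600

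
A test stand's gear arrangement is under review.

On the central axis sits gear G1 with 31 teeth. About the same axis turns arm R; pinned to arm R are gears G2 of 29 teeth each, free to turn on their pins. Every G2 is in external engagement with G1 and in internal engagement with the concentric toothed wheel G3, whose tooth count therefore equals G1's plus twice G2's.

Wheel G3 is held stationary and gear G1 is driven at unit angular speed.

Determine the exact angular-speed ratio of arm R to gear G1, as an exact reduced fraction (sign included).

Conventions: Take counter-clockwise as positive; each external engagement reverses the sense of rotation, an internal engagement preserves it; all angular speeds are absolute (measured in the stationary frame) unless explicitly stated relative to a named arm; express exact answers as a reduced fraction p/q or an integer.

class = planetary set [G3 = 31+2·29 = 89; Willis about the carrier]
ring teeth: 31 + 2·29 = 89
31(ω_sun−ω_arm) = −89(ω_ring−ω_arm),  ω_ring = 0, ω_sun = 1
31(1−ω_arm) = −89(0−ω_arm)  ⇒  120·ω_arm = 31  ⇒  ω_arm = 31/120
ω_out/ω_in = 31/120

31/120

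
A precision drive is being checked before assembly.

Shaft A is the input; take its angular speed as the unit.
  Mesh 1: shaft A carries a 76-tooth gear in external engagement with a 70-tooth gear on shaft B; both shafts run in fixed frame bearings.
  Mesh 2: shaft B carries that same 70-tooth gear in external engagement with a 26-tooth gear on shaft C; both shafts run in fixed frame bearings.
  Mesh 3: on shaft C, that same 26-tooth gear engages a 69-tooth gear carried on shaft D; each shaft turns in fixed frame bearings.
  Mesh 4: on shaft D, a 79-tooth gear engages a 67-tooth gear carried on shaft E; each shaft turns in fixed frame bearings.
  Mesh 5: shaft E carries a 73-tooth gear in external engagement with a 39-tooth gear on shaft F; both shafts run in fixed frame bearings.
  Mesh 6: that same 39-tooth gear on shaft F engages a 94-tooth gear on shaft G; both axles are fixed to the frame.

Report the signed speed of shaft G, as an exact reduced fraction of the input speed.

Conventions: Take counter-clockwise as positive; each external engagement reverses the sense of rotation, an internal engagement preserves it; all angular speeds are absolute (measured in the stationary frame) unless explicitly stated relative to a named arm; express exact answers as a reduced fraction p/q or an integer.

219146/217281

6-mesh fixed-axis compound train (all bearings frame-fixed)
mesh 1 [76T→70T]: |ω|/ω_in = 1×76/70 = 38/35, sense flips to −
mesh 2 [70T→26T]: |ω|/ω_in = (38/35)×70/26 = 38/13, sense flips to +
mesh 3 [26T→69T]: |ω|/ω_in = (38/13)×26/69 = 76/69, sense flips to −
mesh 4 [79T→67T]: |ω|/ω_in = (76/69)×79/67 = 6004/4623, sense flips to +
mesh 5 [73T→39T]: |ω|/ω_in = (6004/4623)×73/39 = 438292/180297, sense flips to −
mesh 6 [39T→94T]: |ω|/ω_in = (438292/180297)×39/94 = 219146/217281, sense flips to +
signed output speed (× input speed) = 219146/217281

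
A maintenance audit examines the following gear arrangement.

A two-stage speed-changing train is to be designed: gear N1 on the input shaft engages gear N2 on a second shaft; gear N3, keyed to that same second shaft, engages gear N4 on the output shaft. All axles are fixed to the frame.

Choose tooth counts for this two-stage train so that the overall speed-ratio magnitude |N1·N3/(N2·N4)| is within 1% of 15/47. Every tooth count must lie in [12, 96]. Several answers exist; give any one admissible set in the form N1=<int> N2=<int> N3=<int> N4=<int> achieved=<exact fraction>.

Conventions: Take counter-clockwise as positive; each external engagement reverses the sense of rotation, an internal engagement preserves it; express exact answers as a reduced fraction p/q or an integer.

N1=12 N2=47 N3=15 N4=12 achieved=15/47

design class (target 15/47): fixed-axis compound train
target = 15/47 in lowest terms: an exact hit needs N1·N3 = k·15 and N2·N4 = k·47 for one integer k, every count in [12, 96]; additionally prefer no 1:1 stage (N1 ≠ N2, N3 ≠ N4)
k = 1…11: no 1:1-free in-range split of k·15 and k·47 into factor pairs; take k = 12
k = 12: N1·N3 = 180 = 12·15, N2·N4 = 564 = 47·12
achieved = 12·15/(47·12) = 15/47; |achieved − target| = 0 ≤ 3/940 ✓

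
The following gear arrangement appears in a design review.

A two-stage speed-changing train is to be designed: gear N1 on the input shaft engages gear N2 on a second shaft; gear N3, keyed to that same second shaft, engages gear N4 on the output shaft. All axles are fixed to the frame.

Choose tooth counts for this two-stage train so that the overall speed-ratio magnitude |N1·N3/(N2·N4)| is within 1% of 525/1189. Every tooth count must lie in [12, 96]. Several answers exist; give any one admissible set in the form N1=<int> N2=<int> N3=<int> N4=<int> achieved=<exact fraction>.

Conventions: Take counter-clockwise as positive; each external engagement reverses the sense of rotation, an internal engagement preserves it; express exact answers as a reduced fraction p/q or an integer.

N1=15 N2=29 N3=35 N4=41 achieved=525/1189

class = fixed-axis compound train [2-stage, 525/1189 wanted]
target = 525/1189 in lowest terms: an exact hit needs N1·N3 = k·525 and N2·N4 = k·1189 for one integer k, every count in [12, 96]; additionally prefer no 1:1 stage (N1 ≠ N2, N3 ≠ N4)
k = 1: N1·N3 = 525 = 15·35, N2·N4 = 1189 = 29·41
achieved = 15·35/(29·41) = 525/1189; |achieved − target| = 0 ≤ 21/4756 ✓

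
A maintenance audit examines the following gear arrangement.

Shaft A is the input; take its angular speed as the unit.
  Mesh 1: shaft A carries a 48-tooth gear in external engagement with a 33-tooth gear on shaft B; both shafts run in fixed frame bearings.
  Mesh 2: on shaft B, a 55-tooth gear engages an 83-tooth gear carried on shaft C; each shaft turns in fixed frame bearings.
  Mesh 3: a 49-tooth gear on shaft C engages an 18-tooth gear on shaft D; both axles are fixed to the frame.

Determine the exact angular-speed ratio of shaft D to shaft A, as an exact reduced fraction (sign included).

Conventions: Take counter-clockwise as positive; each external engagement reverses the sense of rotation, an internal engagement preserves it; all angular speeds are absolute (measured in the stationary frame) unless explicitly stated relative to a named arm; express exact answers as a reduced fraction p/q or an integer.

-1960/747

class = fixed-axis compound train [3 meshes; 3 ratios multiply, 3 sense flips]
mesh 1 [48T→33T]: running ratio 16/11, sense −
mesh 2 [55T→83T]: running ratio 80/83, sense +
mesh 3 [49T→18T]: running ratio 1960/747, sense −
ω_out/ω_in = -1960/747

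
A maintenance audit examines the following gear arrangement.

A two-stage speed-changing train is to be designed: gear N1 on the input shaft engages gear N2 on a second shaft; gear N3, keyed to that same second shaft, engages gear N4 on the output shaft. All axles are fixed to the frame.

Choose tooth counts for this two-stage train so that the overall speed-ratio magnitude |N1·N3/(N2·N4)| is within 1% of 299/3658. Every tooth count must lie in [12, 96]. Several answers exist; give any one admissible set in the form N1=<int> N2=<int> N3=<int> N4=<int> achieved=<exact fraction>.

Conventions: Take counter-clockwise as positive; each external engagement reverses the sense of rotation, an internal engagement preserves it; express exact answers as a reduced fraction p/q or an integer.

N1=13 N2=59 N3=23 N4=62 achieved=299/3658

2-stage fixed-axis compound train for ratio 299/3658
target = 299/3658 in lowest terms: an exact hit needs N1·N3 = k·299 and N2·N4 = k·3658 for one integer k, every count in [12, 96]; additionally prefer no 1:1 stage (N1 ≠ N2, N3 ≠ N4)
k = 1: N1·N3 = 299 = 13·23, N2·N4 = 3658 = 59·62
achieved = 13·23/(59·62) = 299/3658; |achieved − target| = 0 ≤ 299/365800 ✓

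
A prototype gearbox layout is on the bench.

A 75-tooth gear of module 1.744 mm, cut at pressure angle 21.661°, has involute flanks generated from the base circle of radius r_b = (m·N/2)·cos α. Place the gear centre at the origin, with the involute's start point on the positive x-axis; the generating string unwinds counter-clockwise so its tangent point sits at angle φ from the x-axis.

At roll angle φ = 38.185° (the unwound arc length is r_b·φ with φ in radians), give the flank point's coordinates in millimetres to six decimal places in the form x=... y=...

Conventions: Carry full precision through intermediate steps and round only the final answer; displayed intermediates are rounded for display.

x=72.817855 y=5.735199

topology: single-mesh involute geometry — m = 1.744, N = 75
pitch radius r_p = m·N/2 = 1.744·75/2 = 65.400000
base radius r_b = r_p·cos α = 65.400000·cos 21.661° = 60.781716
roll angle φ = 38.185° = 0.66645397 rad
x = r_b·(cos φ + φ·sin φ) = 72.817855
y = r_b·(sin φ − φ·cos φ) = 5.735199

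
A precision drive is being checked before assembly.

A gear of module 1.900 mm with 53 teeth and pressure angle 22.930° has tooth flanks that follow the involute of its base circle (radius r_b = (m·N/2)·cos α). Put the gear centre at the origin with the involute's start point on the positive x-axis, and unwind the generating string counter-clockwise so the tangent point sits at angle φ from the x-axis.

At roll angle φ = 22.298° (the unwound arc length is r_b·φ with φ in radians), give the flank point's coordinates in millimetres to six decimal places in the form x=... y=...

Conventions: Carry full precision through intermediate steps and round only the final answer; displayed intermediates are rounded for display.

x=49.751187 y=0.897361

topology: single-mesh involute geometry — m = 1.900, N = 53
pitch radius r_p = m·N/2 = 1.900·53/2 = 50.350000
base radius r_b = r_p·cos α = 50.350000·cos 22.930° = 46.371420
roll angle φ = 22.298° = 0.38917352 rad
x = r_b·(cos φ + φ·sin φ) = 49.751187
y = r_b·(sin φ − φ·cos φ) = 0.897361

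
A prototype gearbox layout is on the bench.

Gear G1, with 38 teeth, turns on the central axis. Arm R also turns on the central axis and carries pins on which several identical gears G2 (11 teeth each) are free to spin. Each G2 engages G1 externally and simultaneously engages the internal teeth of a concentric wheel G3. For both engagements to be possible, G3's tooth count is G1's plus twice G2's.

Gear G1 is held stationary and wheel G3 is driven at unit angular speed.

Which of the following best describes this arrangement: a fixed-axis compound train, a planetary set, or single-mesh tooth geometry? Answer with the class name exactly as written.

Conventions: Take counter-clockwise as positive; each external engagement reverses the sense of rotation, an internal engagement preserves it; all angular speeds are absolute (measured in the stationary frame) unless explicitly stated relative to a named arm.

planetary set

class = planetary set [G3 = 38+2·11 = 60; Willis about the carrier]
classification: planetary set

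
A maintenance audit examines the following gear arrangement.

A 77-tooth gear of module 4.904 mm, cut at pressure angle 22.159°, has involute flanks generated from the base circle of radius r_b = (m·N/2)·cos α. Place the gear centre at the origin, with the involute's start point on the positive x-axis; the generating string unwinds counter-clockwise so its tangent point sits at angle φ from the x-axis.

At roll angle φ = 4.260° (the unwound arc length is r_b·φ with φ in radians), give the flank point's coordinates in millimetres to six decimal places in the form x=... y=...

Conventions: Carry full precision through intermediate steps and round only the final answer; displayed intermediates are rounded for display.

topology: single-mesh involute geometry — m = 4.904, N = 77
pitch radius r_p = m·N/2 = 4.904·77/2 = 188.804000
base radius r_b = r_p·cos α = 188.804000·cos 22.159° = 174.859073
roll angle φ = 4.260° = 0.07435103 rad
x = r_b·(cos φ + φ·sin φ) = 175.341723
y = r_b·(sin φ − φ·cos φ) = 0.023944

x=175.341723 y=0.023944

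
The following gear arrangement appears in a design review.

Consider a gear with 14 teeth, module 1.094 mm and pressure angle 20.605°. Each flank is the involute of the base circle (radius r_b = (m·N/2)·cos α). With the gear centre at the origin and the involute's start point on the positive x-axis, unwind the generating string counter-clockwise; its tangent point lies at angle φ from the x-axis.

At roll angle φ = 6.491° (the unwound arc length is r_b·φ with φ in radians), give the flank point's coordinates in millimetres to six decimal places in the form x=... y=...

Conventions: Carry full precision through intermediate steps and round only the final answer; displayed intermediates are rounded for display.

x=7.213961 y=0.003470

class = single-mesh tooth geometry [base-circle involute, m = 1.094, 14T]
pitch radius r_p = m·N/2 = 1.094·14/2 = 7.658000
base radius r_b = r_p·cos α = 7.658000·cos 20.605° = 7.168109
roll angle φ = 6.491° = 0.11328932 rad
x = r_b·(cos φ + φ·sin φ) = 7.213961
y = r_b·(sin φ − φ·cos φ) = 0.003470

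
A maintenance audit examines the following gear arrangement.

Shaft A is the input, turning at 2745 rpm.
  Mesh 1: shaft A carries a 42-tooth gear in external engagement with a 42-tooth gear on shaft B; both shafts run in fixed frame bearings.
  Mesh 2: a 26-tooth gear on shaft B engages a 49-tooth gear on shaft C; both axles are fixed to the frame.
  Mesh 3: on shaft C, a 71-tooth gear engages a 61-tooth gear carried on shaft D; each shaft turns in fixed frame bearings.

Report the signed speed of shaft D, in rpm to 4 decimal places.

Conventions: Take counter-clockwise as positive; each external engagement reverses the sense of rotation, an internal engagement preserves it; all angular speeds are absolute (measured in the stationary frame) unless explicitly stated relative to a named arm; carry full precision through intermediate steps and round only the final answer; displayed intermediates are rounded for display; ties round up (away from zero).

3-mesh fixed-axis compound train (all bearings frame-fixed)
mesh 1 [42T→42T]: ω = 2745.0000×42/42 = 2745.0000 rpm, sense flips to −
mesh 2 [26T→49T]: ω = 2745.0000×26/49 = 1456.5306 rpm, sense flips to +
mesh 3 [71T→61T]: ω = 1456.5306×71/61 = 1695.3061 rpm, sense flips to −
signed output speed = -1695.3061 rpm

-1695.3061 rpm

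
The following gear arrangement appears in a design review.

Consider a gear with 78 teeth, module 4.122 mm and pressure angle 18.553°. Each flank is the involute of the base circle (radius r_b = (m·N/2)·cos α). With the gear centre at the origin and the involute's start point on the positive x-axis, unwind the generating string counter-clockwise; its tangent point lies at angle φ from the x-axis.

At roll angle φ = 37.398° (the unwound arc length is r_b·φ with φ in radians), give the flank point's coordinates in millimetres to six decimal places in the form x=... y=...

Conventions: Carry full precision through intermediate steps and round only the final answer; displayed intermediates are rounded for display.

x=181.491528 y=13.534236

single-mesh involute tooth geometry (78T wheel at module 4.122)
pitch radius r_p = m·N/2 = 4.122·78/2 = 160.758000
base radius r_b = r_p·cos α = 160.758000·cos 18.553° = 152.403364
roll angle φ = 37.398° = 0.65271823 rad
x = r_b·(cos φ + φ·sin φ) = 181.491528
y = r_b·(sin φ − φ·cos φ) = 13.534236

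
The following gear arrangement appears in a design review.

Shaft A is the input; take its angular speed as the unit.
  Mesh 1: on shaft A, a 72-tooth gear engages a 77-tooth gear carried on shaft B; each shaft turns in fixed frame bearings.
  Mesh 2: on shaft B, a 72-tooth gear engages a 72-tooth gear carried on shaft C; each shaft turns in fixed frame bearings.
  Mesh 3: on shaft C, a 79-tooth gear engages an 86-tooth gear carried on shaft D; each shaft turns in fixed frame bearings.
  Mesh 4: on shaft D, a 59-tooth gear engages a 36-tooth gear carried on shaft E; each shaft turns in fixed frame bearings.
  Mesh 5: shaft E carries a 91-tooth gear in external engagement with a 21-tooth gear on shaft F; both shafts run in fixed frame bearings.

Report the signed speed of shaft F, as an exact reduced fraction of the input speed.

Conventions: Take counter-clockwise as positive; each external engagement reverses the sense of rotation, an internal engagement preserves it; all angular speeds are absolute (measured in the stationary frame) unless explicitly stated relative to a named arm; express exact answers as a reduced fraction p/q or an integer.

5-mesh fixed-axis compound train (all bearings frame-fixed)
mesh 1 [72T→77T]: |ω|/ω_in = 1×72/77 = 72/77, sense flips to −
mesh 2 [72T→72T]: |ω|/ω_in = (72/77)×72/72 = 72/77, sense flips to +
mesh 3 [79T→86T]: |ω|/ω_in = (72/77)×79/86 = 2844/3311, sense flips to −
mesh 4 [59T→36T]: |ω|/ω_in = (2844/3311)×59/36 = 4661/3311, sense flips to +
mesh 5 [91T→21T]: |ω|/ω_in = (4661/3311)×91/21 = 60593/9933, sense flips to −
signed output speed (× input speed) = -60593/9933

-60593/9933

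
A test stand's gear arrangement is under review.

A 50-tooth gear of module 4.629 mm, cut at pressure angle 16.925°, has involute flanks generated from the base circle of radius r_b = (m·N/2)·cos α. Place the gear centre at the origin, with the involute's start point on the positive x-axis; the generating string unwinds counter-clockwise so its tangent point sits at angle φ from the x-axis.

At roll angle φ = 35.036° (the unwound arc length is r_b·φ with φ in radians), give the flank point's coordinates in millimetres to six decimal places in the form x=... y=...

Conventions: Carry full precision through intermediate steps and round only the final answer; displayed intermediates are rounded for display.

topology: single-mesh involute geometry — m = 4.629, N = 50
pitch radius r_p = m·N/2 = 4.629·50/2 = 115.725000
base radius r_b = r_p·cos α = 115.725000·cos 16.925° = 110.712563
roll angle φ = 35.036° = 0.61149356 rad
x = r_b·(cos φ + φ·sin φ) = 129.516477
y = r_b·(sin φ − φ·cos φ) = 8.126888

x=129.516477 y=8.126888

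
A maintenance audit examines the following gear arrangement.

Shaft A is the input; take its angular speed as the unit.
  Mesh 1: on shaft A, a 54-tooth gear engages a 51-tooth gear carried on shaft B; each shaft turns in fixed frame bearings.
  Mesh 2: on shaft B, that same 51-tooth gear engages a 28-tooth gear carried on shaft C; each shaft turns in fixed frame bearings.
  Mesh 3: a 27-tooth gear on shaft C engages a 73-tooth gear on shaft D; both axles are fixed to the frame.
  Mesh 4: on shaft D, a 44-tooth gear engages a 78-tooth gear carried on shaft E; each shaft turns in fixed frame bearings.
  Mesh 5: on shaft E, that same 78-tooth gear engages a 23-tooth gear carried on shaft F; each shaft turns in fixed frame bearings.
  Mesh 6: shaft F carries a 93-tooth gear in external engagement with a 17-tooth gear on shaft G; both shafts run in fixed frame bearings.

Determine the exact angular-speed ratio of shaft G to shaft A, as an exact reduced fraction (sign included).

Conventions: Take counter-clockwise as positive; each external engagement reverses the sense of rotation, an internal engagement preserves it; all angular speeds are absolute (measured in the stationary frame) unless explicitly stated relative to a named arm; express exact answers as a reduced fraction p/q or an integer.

1491534/199801

class = fixed-axis compound train [6 meshes; 6 ratios multiply, 6 sense flips]
mesh 1 [54T→51T]: running ratio 18/17, sense −
mesh 2 [51T→28T]: running ratio 27/14, sense +
mesh 3 [27T→73T]: running ratio 729/1022, sense −
mesh 4 [44T→78T]: running ratio 2673/6643, sense +
mesh 5 [78T→23T]: running ratio 16038/11753, sense −
mesh 6 [93T→17T]: running ratio 1491534/199801, sense +
ω_out/ω_in = 1491534/199801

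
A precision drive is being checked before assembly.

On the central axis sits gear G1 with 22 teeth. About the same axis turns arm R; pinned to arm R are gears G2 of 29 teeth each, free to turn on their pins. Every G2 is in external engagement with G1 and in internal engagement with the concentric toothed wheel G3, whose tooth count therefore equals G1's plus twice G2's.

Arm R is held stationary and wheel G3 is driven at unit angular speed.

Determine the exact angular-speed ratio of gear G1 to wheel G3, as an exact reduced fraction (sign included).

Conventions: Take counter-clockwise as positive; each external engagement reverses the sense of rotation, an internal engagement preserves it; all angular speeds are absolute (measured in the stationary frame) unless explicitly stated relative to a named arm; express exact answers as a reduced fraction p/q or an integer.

-40/11

recognized (axles ride arm R): planetary set, 22/29/80 teeth
ring teeth: 22 + 2·29 = 80
22(ω_sun−ω_arm) = −80(ω_ring−ω_arm),  ω_arm = 0, ω_ring = 1
ω_sun = 0 − (80/22)(1−0) = -40/11
ω_out/ω_in = -40/11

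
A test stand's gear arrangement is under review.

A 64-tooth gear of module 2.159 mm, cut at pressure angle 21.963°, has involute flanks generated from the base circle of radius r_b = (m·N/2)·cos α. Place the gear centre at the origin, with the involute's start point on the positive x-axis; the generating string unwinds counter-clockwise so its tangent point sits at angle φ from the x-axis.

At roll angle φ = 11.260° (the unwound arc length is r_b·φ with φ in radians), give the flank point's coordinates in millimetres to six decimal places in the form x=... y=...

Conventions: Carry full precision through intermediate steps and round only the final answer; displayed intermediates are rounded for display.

topology: single-mesh involute geometry — m = 2.159, N = 64
pitch radius r_p = m·N/2 = 2.159·64/2 = 69.088000
base radius r_b = r_p·cos α = 69.088000·cos 21.963° = 64.073978
roll angle φ = 11.260° = 0.19652407 rad
x = r_b·(cos φ + φ·sin φ) = 65.299380
y = r_b·(sin φ − φ·cos φ) = 0.161484

x=65.299380 y=0.161484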